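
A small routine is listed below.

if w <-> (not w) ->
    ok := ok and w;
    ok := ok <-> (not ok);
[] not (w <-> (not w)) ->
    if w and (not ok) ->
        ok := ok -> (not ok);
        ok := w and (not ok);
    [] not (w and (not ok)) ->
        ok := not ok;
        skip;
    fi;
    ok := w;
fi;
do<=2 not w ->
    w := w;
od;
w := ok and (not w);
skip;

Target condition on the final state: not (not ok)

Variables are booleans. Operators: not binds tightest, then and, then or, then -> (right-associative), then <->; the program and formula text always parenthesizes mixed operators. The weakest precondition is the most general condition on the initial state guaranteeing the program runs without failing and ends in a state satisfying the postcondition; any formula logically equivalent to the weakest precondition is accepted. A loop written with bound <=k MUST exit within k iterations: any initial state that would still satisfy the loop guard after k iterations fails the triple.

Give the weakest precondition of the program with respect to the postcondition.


Working backward. After the program, the postcondition not (not ok) must hold; in canonical form it is ok.
Before skip: ok
Before w := ok and (not w): ok
Before the loop (bound <=2), unroll the exhaustion recursion (WP_0 = exit-now case; WP_j = one more guarded iteration, up to j = 2):
  WP_0: w and ok
  WP_1: ((not w) -> (w and ok)) and (w -> ok)
  WP_2: ((not w) -> (((not w) -> (w and ok)) and (w -> ok))) and (w -> ok)
So before the loop: ((not w) -> (((not w) -> (w and ok)) and (w -> ok))) and (w -> ok)
Then branch requires ((not w) -> (((not w) -> (w and ((ok and w) <-> (not (ok and w))))) and (w -> ((ok and w) <-> (not (ok and w)))))) and (w -> ((ok and w) <-> (not (ok and w)))); else branch requires ((w and (not ok)) -> ((not w) -> ((not w) -> w))) and ((not (w and (not ok))) -> ((not w) -> ((not w) -> w))).
Before the if: ((w <-> (not w)) -> (((not w) -> (((not w) -> (w and ((ok and w) <-> (not (ok and w))))) and (w -> ((ok and w) <-> (not (ok and w)))))) and (w -> ((ok and w) <-> (not (ok and w)))))) and ((not (w <-> (not w))) -> (((w and (not ok)) -> ((not w) -> ((not w) -> w))) and ((not (w and (not ok))) -> ((not w) -> ((not w) -> w)))))
Answer: WP = ((w <-> (not w)) -> (((not w) -> (((not w) -> (w and ((ok and w) <-> (not (ok and w))))) and (w -> ((ok and w) <-> (not (ok and w)))))) and (w -> ((ok and w) <-> (not (ok and w)))))) and ((not (w <-> (not w))) -> (((w and (not ok)) -> ((not w) -> ((not w) -> w))) and ((not (w and (not ok))) -> ((not w) -> ((not w) -> w)))))


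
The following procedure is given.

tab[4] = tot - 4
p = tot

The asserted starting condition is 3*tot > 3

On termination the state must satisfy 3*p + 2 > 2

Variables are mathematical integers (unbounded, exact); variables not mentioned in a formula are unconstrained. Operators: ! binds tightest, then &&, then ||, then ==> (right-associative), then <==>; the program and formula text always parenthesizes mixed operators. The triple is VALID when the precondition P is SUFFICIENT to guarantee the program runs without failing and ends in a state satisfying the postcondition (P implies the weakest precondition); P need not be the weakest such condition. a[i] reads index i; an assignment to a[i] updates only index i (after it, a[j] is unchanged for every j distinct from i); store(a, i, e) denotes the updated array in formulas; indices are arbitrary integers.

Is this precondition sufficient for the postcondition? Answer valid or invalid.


Working backward. After the program, the postcondition 3*p + 2 > 2 must hold; in canonical form it is 3*p > 0.
Before p := tot: 3*tot > 0
Before tab[4] := tot - 4: 3*tot > 0
The weakest precondition is 3*tot > 0.
Check whether 3*tot > 3 implies it.
Every state satisfying the precondition satisfies the weakest precondition: the implication holds.
Answer: valid


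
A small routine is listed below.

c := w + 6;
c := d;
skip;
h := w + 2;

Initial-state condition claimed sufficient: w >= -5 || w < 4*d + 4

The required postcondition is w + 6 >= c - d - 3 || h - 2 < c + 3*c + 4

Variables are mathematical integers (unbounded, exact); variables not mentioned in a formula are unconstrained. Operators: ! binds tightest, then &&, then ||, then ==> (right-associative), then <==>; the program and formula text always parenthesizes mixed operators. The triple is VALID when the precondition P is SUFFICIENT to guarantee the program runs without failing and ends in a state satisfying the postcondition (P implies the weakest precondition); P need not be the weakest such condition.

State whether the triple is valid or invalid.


Working backward. After the program, the postcondition w + 6 >= c - d - 3 || h - 2 < c + 3*c + 4 must hold; in canonical form it is d + w >= c - 9 || h < 4*c + 6.
Before h := w + 2: d + w >= c - 9 || w < 4*c + 4
Before skip: d + w >= c - 9 || w < 4*c + 4
Before c := d: w >= -9 || w < 4*d + 4
Before c := w + 6: w >= -9 || w < 4*d + 4
The weakest precondition is w >= -9 || w < 4*d + 4.
Check whether w >= -5 || w < 4*d + 4 implies it.
Every state satisfying the precondition satisfies the weakest precondition: the implication holds.
Answer: valid


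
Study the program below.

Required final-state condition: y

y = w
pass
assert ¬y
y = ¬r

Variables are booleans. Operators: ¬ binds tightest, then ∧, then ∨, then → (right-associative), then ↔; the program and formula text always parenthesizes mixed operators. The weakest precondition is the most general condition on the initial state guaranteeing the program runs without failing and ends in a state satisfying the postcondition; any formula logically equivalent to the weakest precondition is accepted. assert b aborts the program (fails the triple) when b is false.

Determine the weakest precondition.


Working backward. After the program, y must hold.
Before y := ¬r: ¬r
Before assert ¬y: (¬y) ∧ (¬r)
Before skip: (¬y) ∧ (¬r)
Before y := w: (¬w) ∧ (¬r)
Answer: WP = (¬w) ∧ (¬r)


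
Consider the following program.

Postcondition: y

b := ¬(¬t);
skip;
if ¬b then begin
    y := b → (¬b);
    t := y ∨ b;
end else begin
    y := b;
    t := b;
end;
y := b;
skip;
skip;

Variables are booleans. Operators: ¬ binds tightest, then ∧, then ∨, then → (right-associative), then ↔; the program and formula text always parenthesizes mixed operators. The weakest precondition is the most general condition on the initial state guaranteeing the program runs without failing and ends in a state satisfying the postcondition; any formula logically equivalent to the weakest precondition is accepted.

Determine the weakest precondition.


Working backward. After the program, y must hold.
Before skip: y
Before skip: y
Before y := b: b
Then branch requires b; else branch requires b.
Before the if: (¬b) → b
Before skip: (¬b) → b
Before b := ¬(¬t): (¬t) → t
Answer: WP = (¬t) → t


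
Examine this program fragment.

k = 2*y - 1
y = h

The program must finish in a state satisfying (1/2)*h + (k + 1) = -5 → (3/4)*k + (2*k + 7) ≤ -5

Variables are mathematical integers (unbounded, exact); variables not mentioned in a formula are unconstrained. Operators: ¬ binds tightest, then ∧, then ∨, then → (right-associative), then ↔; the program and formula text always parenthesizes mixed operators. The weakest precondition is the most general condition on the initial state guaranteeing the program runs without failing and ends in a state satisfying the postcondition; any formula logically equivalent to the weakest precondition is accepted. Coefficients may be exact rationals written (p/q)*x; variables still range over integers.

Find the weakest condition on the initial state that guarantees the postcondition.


Working backward. After the program, the postcondition (1/2)*h + (k + 1) = -5 → (3/4)*k + (2*k + 7) ≤ -5 must hold; in canonical form it is (1/2)*h + k = -6 → (11/4)*k ≤ -12.
Before y := h: (1/2)*h + k = -6 → (11/4)*k ≤ -12
Before k := 2*y - 1: (1/2)*h + 2*y = -5 → (11/2)*y ≤ -37/4
Answer: WP = (1/2)*h + 2*y = -5 → (11/2)*y ≤ -37/4


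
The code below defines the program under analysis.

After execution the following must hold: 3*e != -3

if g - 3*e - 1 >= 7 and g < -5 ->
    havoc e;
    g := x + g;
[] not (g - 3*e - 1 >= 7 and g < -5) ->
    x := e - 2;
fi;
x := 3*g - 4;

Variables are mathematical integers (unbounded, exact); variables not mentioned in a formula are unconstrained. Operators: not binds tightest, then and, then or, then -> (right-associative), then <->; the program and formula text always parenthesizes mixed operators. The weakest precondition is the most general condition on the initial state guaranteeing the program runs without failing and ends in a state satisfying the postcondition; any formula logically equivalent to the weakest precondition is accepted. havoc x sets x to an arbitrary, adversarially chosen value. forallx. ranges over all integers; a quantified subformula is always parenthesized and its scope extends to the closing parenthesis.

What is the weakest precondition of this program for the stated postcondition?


Working backward. After the program, 3*e != -3 must hold.
Before x := 3*g - 4: 3*e != -3
Then branch requires forall e_1. 3*e_1 != -3; else branch requires 3*e != -3.
Before the if: ((g >= 3*e + 8 and g < -5) -> (forall e_1. 3*e_1 != -3)) and ((not (g >= 3*e + 8 and g < -5)) -> 3*e != -3)
Answer: WP = ((g >= 3*e + 8 and g < -5) -> (forall e_1. 3*e_1 != -3)) and ((not (g >= 3*e + 8 and g < -5)) -> 3*e != -3)


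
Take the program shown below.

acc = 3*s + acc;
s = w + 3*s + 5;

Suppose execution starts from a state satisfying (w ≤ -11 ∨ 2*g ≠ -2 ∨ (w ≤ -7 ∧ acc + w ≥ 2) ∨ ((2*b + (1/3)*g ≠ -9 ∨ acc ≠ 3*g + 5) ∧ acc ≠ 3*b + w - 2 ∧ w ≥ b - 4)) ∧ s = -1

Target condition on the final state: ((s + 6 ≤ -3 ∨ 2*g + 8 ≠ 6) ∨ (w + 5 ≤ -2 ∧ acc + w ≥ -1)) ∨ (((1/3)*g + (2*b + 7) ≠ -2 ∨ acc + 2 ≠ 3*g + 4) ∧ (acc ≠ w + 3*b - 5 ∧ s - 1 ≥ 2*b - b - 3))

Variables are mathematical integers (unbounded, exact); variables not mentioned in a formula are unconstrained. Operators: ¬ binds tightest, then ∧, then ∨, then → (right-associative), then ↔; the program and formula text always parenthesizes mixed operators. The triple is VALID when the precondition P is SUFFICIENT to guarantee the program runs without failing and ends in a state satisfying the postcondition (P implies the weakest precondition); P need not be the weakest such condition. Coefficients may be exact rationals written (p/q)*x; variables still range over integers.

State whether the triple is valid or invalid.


Working backward. After the program, the postcondition ((s + 6 ≤ -3 ∨ 2*g + 8 ≠ 6) ∨ (w + 5 ≤ -2 ∧ acc + w ≥ -1)) ∨ (((1/3)*g + (2*b + 7) ≠ -2 ∨ acc + 2 ≠ 3*g + 4) ∧ (acc ≠ w + 3*b - 5 ∧ s - 1 ≥ 2*b - b - 3)) must hold; in canonical form it is s ≤ -9 ∨ 2*g ≠ -2 ∨ (w ≤ -7 ∧ acc + w ≥ -1) ∨ ((2*b + (1/3)*g ≠ -9 ∨ acc ≠ 3*g + 2) ∧ acc ≠ 3*b + w - 5 ∧ s ≥ b - 2).
Before s := w + 3*s + 5: 3*s + w ≤ -14 ∨ 2*g ≠ -2 ∨ (w ≤ -7 ∧ acc + w ≥ -1) ∨ ((2*b + (1/3)*g ≠ -9 ∨ acc ≠ 3*g + 2) ∧ acc ≠ 3*b + w - 5 ∧ 3*s + w ≥ b - 7)
Before acc := 3*s + acc: 3*s + w ≤ -14 ∨ 2*g ≠ -2 ∨ (w ≤ -7 ∧ acc + 3*s + w ≥ -1) ∨ ((2*b + (1/3)*g ≠ -9 ∨ acc + 3*s ≠ 3*g + 2) ∧ acc + 3*s ≠ 3*b + w - 5 ∧ 3*s + w ≥ b - 7)
The weakest precondition is 3*s + w ≤ -14 ∨ 2*g ≠ -2 ∨ (w ≤ -7 ∧ acc + 3*s + w ≥ -1) ∨ ((2*b + (1/3)*g ≠ -9 ∨ acc + 3*s ≠ 3*g + 2) ∧ acc + 3*s ≠ 3*b + w - 5 ∧ 3*s + w ≥ b - 7).
Check whether (w ≤ -11 ∨ 2*g ≠ -2 ∨ (w ≤ -7 ∧ acc + w ≥ 2) ∨ ((2*b + (1/3)*g ≠ -9 ∨ acc ≠ 3*g + 5) ∧ acc ≠ 3*b + w - 2 ∧ w ≥ b - 4)) ∧ s = -1 implies it.
Every state satisfying the precondition satisfies the weakest precondition: the implication holds.
Answer: valid


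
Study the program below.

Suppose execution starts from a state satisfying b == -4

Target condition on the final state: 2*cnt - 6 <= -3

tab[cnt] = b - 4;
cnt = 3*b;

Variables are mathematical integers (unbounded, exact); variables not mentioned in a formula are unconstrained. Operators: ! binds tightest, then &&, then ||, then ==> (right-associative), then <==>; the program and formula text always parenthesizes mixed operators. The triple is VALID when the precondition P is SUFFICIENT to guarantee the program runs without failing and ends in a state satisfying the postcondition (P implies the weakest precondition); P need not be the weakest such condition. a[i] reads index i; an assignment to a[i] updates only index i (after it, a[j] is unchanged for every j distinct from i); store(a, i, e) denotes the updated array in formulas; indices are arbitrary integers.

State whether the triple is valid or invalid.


Working backward. After the program, the postcondition 2*cnt - 6 <= -3 must hold; in canonical form it is 2*cnt <= 3.
Before cnt := 3*b: 6*b <= 3
Before tab[cnt] := b - 4: 6*b <= 3
The weakest precondition is 6*b <= 3.
Check whether b == -4 implies it.
Every state satisfying the precondition satisfies the weakest precondition: the implication holds.
Answer: valid


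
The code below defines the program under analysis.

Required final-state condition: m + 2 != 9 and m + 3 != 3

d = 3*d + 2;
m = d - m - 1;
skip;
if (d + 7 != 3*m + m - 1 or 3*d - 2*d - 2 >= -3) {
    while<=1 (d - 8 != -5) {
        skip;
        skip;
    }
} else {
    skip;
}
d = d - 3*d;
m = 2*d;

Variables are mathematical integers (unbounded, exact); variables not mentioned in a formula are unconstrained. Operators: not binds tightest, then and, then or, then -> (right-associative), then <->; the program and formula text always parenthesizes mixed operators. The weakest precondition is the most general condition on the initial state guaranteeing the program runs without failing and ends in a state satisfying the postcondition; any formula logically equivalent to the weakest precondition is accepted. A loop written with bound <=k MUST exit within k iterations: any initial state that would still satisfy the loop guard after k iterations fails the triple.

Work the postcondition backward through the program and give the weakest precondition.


Working backward. After the program, the postcondition m + 2 != 9 and m + 3 != 3 must hold; in canonical form it is m != 7 and m != 0.
Before m := 2*d: 2*d != 7 and 2*d != 0
Before d := d - 3*d: 4*d != -7 and 4*d != 0
Then branch requires (d != 3 -> ((not (d != 3)) and 4*d != -7 and 4*d != 0)) and ((not (d != 3)) -> (4*d != -7 and 4*d != 0)); else branch requires 4*d != -7 and 4*d != 0.
Before the if: ((d != 4*m - 8 or d >= -1) -> ((d != 3 -> ((not (d != 3)) and 4*d != -7 and 4*d != 0)) and ((not (d != 3)) -> (4*d != -7 and 4*d != 0)))) and ((not (d != 4*m - 8 or d >= -1)) -> (4*d != -7 and 4*d != 0))
Before skip: ((d != 4*m - 8 or d >= -1) -> ((d != 3 -> ((not (d != 3)) and 4*d != -7 and 4*d != 0)) and ((not (d != 3)) -> (4*d != -7 and 4*d != 0)))) and ((not (d != 4*m - 8 or d >= -1)) -> (4*d != -7 and 4*d != 0))
Before m := d - m - 1: ((4*m != 3*d - 12 or d >= -1) -> ((d != 3 -> ((not (d != 3)) and 4*d != -7 and 4*d != 0)) and ((not (d != 3)) -> (4*d != -7 and 4*d != 0)))) and ((not (4*m != 3*d - 12 or d >= -1)) -> (4*d != -7 and 4*d != 0))
Before d := 3*d + 2: ((4*m != 9*d - 6 or 3*d >= -3) -> ((3*d != 1 -> ((not (3*d != 1)) and 12*d != -15 and 12*d != -8)) and ((not (3*d != 1)) -> (12*d != -15 and 12*d != -8)))) and ((not (4*m != 9*d - 6 or 3*d >= -3)) -> (12*d != -15 and 12*d != -8))
Answer: WP = ((4*m != 9*d - 6 or 3*d >= -3) -> ((3*d != 1 -> ((not (3*d != 1)) and 12*d != -15 and 12*d != -8)) and ((not (3*d != 1)) -> (12*d != -15 and 12*d != -8)))) and ((not (4*m != 9*d - 6 or 3*d >= -3)) -> (12*d != -15 and 12*d != -8))


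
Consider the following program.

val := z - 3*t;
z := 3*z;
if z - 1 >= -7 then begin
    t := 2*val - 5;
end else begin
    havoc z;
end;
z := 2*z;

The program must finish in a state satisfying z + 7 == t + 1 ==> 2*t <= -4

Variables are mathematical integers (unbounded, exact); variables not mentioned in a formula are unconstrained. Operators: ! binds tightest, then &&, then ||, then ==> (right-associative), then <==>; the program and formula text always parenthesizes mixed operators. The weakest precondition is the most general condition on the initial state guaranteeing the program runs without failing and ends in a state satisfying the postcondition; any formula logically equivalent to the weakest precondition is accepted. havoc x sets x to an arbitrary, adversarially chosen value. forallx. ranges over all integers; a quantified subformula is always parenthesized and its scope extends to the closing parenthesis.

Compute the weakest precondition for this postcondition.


Working backward. After the program, the postcondition z + 7 == t + 1 ==> 2*t <= -4 must hold; in canonical form it is z == t - 6 ==> 2*t <= -4.
Before z := 2*z: 2*z == t - 6 ==> 2*t <= -4
Then branch requires 2*z == 2*val - 11 ==> 4*val <= 6; else branch requires forall z_1. (2*z_1 == t - 6 ==> 2*t <= -4).
Before the if: (z >= -6 ==> (2*z == 2*val - 11 ==> 4*val <= 6)) && ((!(z >= -6)) ==> (forall z_1. (2*z_1 == t - 6 ==> 2*t <= -4)))
Before z := 3*z: (3*z >= -6 ==> (6*z == 2*val - 11 ==> 4*val <= 6)) && ((!(3*z >= -6)) ==> (forall z_1. (2*z_1 == t - 6 ==> 2*t <= -4)))
Before val := z - 3*t: (3*z >= -6 ==> (6*t + 4*z == -11 ==> 4*z <= 12*t + 6)) && ((!(3*z >= -6)) ==> (forall z_1. (2*z_1 == t - 6 ==> 2*t <= -4)))
Answer: WP = (3*z >= -6 ==> (6*t + 4*z == -11 ==> 4*z <= 12*t + 6)) && ((!(3*z >= -6)) ==> (forall z_1. (2*z_1 == t - 6 ==> 2*t <= -4)))


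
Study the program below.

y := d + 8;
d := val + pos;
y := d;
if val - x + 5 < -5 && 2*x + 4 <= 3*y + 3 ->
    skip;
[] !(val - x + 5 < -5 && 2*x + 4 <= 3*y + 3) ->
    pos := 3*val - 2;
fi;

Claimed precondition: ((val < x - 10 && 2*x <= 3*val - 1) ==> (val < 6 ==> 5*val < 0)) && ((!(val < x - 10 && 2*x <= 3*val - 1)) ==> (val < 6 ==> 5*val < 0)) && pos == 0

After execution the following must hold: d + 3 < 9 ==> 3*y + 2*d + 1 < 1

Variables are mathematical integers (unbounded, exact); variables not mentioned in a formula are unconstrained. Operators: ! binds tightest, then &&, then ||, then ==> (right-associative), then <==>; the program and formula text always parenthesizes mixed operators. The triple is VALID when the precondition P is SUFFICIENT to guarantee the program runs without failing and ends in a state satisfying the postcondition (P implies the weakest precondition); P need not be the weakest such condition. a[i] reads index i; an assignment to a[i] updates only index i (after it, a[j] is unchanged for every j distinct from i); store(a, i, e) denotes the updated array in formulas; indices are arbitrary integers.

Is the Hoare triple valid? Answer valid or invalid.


Working backward. After the program, the postcondition d + 3 < 9 ==> 3*y + 2*d + 1 < 1 must hold; in canonical form it is d < 6 ==> 2*d + 3*y < 0.
Then branch requires d < 6 ==> 2*d + 3*y < 0; else branch requires d < 6 ==> 2*d + 3*y < 0.
Before the if: ((val < x - 10 && 2*x <= 3*y - 1) ==> (d < 6 ==> 2*d + 3*y < 0)) && ((!(val < x - 10 && 2*x <= 3*y - 1)) ==> (d < 6 ==> 2*d + 3*y < 0))
Before y := d: ((val < x - 10 && 2*x <= 3*d - 1) ==> (d < 6 ==> 5*d < 0)) && ((!(val < x - 10 && 2*x <= 3*d - 1)) ==> (d < 6 ==> 5*d < 0))
Before d := val + pos: ((val < x - 10 && 2*x <= 3*pos + 3*val - 1) ==> (pos + val < 6 ==> 5*pos + 5*val < 0)) && ((!(val < x - 10 && 2*x <= 3*pos + 3*val - 1)) ==> (pos + val < 6 ==> 5*pos + 5*val < 0))
Before y := d + 8: ((val < x - 10 && 2*x <= 3*pos + 3*val - 1) ==> (pos + val < 6 ==> 5*pos + 5*val < 0)) && ((!(val < x - 10 && 2*x <= 3*pos + 3*val - 1)) ==> (pos + val < 6 ==> 5*pos + 5*val < 0))
The weakest precondition is ((val < x - 10 && 2*x <= 3*pos + 3*val - 1) ==> (pos + val < 6 ==> 5*pos + 5*val < 0)) && ((!(val < x - 10 && 2*x <= 3*pos + 3*val - 1)) ==> (pos + val < 6 ==> 5*pos + 5*val < 0)).
Check whether ((val < x - 10 && 2*x <= 3*val - 1) ==> (val < 6 ==> 5*val < 0)) && ((!(val < x - 10 && 2*x <= 3*val - 1)) ==> (val < 6 ==> 5*val < 0)) && pos == 0 implies it.
Every state satisfying the precondition satisfies the weakest precondition: the implication holds.
Answer: valid


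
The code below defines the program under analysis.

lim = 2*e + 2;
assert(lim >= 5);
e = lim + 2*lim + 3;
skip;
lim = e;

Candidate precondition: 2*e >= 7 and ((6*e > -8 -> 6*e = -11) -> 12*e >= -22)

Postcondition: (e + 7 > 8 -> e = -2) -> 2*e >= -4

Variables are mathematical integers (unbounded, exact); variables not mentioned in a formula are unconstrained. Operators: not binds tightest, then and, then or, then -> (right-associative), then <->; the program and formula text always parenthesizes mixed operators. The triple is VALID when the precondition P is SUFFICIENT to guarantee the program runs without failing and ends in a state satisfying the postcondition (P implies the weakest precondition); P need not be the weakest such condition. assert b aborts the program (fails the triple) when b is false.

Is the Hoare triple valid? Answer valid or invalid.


Working backward. After the program, the postcondition (e + 7 > 8 -> e = -2) -> 2*e >= -4 must hold; in canonical form it is (e > 1 -> e = -2) -> 2*e >= -4.
Before lim := e: (e > 1 -> e = -2) -> 2*e >= -4
Before skip: (e > 1 -> e = -2) -> 2*e >= -4
Before e := lim + 2*lim + 3: (3*lim > -2 -> 3*lim = -5) -> 6*lim >= -10
Before assert lim >= 5: lim >= 5 and ((3*lim > -2 -> 3*lim = -5) -> 6*lim >= -10)
Before lim := 2*e + 2: 2*e >= 3 and ((6*e > -8 -> 6*e = -11) -> 12*e >= -22)
The weakest precondition is 2*e >= 3 and ((6*e > -8 -> 6*e = -11) -> 12*e >= -22).
Check whether 2*e >= 7 and ((6*e > -8 -> 6*e = -11) -> 12*e >= -22) implies it.
Every state satisfying the precondition satisfies the weakest precondition: the implication holds.
Answer: valid


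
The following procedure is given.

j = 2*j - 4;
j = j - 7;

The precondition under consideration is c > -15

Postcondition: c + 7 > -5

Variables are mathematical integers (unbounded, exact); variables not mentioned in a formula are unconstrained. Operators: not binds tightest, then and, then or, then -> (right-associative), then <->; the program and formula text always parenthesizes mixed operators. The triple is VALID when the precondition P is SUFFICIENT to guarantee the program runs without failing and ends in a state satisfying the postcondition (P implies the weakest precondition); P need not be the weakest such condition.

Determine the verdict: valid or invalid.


Working backward. After the program, the postcondition c + 7 > -5 must hold; in canonical form it is c > -12.
Before j := j - 7: c > -12
Before j := 2*j - 4: c > -12
The weakest precondition is c > -12.
Check whether c > -15 implies it.
Countermodel: at the initial state c = -14, the precondition holds but the weakest precondition fails.
Answer: invalid


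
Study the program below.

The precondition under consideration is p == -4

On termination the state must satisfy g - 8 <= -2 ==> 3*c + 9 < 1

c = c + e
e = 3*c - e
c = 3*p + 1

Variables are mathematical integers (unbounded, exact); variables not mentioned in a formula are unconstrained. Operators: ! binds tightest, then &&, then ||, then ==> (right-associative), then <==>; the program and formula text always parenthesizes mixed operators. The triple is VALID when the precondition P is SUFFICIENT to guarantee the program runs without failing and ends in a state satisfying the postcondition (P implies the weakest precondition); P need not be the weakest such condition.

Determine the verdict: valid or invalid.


Working backward. After the program, the postcondition g - 8 <= -2 ==> 3*c + 9 < 1 must hold; in canonical form it is g <= 6 ==> 3*c < -8.
Before c := 3*p + 1: g <= 6 ==> 9*p < -11
Before e := 3*c - e: g <= 6 ==> 9*p < -11
Before c := c + e: g <= 6 ==> 9*p < -11
The weakest precondition is g <= 6 ==> 9*p < -11.
Check whether p == -4 implies it.
Every state satisfying the precondition satisfies the weakest precondition: the implication holds.
Answer: valid


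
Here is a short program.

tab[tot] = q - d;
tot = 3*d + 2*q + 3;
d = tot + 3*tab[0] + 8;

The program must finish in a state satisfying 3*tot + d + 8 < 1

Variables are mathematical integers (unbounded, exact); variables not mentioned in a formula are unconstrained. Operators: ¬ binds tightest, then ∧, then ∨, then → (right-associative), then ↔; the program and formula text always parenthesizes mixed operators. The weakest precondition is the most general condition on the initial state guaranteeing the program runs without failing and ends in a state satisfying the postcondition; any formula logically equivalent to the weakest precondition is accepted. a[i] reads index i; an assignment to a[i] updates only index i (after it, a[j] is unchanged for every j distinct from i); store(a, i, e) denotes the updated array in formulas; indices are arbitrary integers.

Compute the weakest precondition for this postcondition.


Working backward. After the program, the postcondition 3*tot + d + 8 < 1 must hold; in canonical form it is d + 3*tot < -7.
Before d := tot + 3*tab[0] + 8: 3*tab[0] + 4*tot < -15
Before tot := 3*d + 2*q + 3: 3*tab[0] + 12*d + 8*q < -27
Before tab[tot] := q - d: 3*store(tab, tot, -d + q)[0] + 12*d + 8*q < -27
Answer: WP = 3*store(tab, tot, -d + q)[0] + 12*d + 8*q < -27


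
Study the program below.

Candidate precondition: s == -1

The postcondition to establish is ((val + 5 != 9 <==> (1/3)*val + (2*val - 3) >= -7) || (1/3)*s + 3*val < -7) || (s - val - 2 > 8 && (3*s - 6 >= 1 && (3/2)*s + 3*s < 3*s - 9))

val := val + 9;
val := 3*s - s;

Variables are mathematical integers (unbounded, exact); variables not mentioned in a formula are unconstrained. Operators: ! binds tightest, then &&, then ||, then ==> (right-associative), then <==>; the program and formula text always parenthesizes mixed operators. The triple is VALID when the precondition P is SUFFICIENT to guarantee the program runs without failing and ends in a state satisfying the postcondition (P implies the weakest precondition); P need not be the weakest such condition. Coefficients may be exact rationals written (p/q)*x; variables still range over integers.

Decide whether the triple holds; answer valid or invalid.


Working backward. After the program, the postcondition ((val + 5 != 9 <==> (1/3)*val + (2*val - 3) >= -7) || (1/3)*s + 3*val < -7) || (s - val - 2 > 8 && (3*s - 6 >= 1 && (3/2)*s + 3*s < 3*s - 9)) must hold; in canonical form it is (val != 4 <==> (7/3)*val >= -4) || (1/3)*s + 3*val < -7 || (s > val + 10 && 3*s >= 7 && (3/2)*s < -9).
Before val := 3*s - s: (2*s != 4 <==> (14/3)*s >= -4) || (19/3)*s < -7 || (s < -10 && 3*s >= 7 && (3/2)*s < -9)
Before val := val + 9: (2*s != 4 <==> (14/3)*s >= -4) || (19/3)*s < -7 || (s < -10 && 3*s >= 7 && (3/2)*s < -9)
The weakest precondition is (2*s != 4 <==> (14/3)*s >= -4) || (19/3)*s < -7 || (s < -10 && 3*s >= 7 && (3/2)*s < -9).
Check whether s == -1 implies it.
Countermodel: at the initial state s = -1, the precondition holds but the weakest precondition fails.
Answer: invalid


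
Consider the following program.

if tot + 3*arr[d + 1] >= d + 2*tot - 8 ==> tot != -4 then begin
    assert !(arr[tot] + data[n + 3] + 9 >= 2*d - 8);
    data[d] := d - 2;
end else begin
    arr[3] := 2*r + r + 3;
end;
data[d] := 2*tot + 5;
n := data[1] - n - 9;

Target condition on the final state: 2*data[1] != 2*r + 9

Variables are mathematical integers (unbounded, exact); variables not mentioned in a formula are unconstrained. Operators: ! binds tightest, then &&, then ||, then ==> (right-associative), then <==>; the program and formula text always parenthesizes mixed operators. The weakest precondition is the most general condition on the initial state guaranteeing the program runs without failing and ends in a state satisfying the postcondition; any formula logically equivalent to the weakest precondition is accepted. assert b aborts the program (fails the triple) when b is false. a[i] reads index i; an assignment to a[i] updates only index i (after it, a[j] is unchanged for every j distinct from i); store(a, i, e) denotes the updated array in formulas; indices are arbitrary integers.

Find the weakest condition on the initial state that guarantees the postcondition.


Working backward. After the program, 2*data[1] != 2*r + 9 must hold.
Before n := data[1] - n - 9: 2*data[1] != 2*r + 9
Before data[d] := 2*tot + 5: 2*store(data, d, 2*tot + 5)[1] != 2*r + 9
Then branch requires (!(arr[tot] + data[n + 3] >= 2*d - 17)) && 2*store(store(data, d, d - 2), d, 2*tot + 5)[1] != 2*r + 9; else branch requires 2*store(data, d, 2*tot + 5)[1] != 2*r + 9.
Before the if: ((3*arr[d + 1] >= d + tot - 8 ==> tot != -4) ==> ((!(arr[tot] + data[n + 3] >= 2*d - 17)) && 2*store(store(data, d, d - 2), d, 2*tot + 5)[1] != 2*r + 9)) && ((!(3*arr[d + 1] >= d + tot - 8 ==> tot != -4)) ==> 2*store(data, d, 2*tot + 5)[1] != 2*r + 9)
Answer: WP = ((3*arr[d + 1] >= d + tot - 8 ==> tot != -4) ==> ((!(arr[tot] + data[n + 3] >= 2*d - 17)) && 2*store(store(data, d, d - 2), d, 2*tot + 5)[1] != 2*r + 9)) && ((!(3*arr[d + 1] >= d + tot - 8 ==> tot != -4)) ==> 2*store(data, d, 2*tot + 5)[1] != 2*r + 9)


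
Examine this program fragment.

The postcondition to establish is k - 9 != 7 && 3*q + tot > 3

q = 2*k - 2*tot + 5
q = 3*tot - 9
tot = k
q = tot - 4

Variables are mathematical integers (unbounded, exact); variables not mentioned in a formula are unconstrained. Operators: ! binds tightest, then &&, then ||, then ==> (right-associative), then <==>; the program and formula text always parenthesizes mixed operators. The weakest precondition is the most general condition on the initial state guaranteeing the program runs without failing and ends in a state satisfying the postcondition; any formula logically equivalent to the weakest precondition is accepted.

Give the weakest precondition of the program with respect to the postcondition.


Working backward. After the program, the postcondition k - 9 != 7 && 3*q + tot > 3 must hold; in canonical form it is k != 16 && 3*q + tot > 3.
Before q := tot - 4: k != 16 && 4*tot > 15
Before tot := k: k != 16 && 4*k > 15
Before q := 3*tot - 9: k != 16 && 4*k > 15
Before q := 2*k - 2*tot + 5: k != 16 && 4*k > 15
Answer: WP = k != 16 && 4*k > 15


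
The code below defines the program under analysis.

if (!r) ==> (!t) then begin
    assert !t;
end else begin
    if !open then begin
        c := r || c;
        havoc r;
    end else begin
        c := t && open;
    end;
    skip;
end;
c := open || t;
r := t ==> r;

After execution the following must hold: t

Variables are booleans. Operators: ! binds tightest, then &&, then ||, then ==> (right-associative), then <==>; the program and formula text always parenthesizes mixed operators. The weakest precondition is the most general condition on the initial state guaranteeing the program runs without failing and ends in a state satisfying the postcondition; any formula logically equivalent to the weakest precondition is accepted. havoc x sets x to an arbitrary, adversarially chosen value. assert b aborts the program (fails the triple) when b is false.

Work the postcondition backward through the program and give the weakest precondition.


Working backward. After the program, t must hold.
Before r := t ==> r: t
Before c := open || t: t
Then branch requires false; else branch requires ((!open) ==> t) && (open ==> t).
Before the if: (!((!r) ==> (!t))) && ((!((!r) ==> (!t))) ==> (((!open) ==> t) && (open ==> t)))
Answer: WP = (!((!r) ==> (!t))) && ((!((!r) ==> (!t))) ==> (((!open) ==> t) && (open ==> t)))


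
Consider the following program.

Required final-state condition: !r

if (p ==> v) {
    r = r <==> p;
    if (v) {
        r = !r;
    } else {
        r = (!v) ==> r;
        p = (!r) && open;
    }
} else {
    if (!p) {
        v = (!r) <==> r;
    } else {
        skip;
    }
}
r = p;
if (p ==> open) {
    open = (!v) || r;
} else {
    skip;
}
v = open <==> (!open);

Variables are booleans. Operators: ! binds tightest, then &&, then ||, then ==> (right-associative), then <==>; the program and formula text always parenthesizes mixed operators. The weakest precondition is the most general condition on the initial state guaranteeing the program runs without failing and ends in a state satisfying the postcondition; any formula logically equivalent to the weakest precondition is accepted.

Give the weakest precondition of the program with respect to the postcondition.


Working backward. After the program, !r must hold.
Before v := open <==> (!open): !r
Then branch requires !r; else branch requires !r.
Before the if: ((p ==> open) ==> (!r)) && ((!(p ==> open)) ==> (!r))
Before r := p: ((p ==> open) ==> (!p)) && ((!(p ==> open)) ==> (!p))
Then branch requires (v ==> (((p ==> open) ==> (!p)) && ((!(p ==> open)) ==> (!p)))) && ((!v) ==> (((((!((!v) ==> (r <==> p))) && open) ==> open) ==> (!((!((!v) ==> (r <==> p))) && open))) && ((!(((!((!v) ==> (r <==> p))) && open) ==> open)) ==> (!((!((!v) ==> (r <==> p))) && open))))); else branch requires ((!p) ==> (((p ==> open) ==> (!p)) && ((!(p ==> open)) ==> (!p)))) && (p ==> (((p ==> open) ==> (!p)) && ((!(p ==> open)) ==> (!p)))).
Before the if: ((p ==> v) ==> ((v ==> (((p ==> open) ==> (!p)) && ((!(p ==> open)) ==> (!p)))) && ((!v) ==> (((((!((!v) ==> (r <==> p))) && open) ==> open) ==> (!((!((!v) ==> (r <==> p))) && open))) && ((!(((!((!v) ==> (r <==> p))) && open) ==> open)) ==> (!((!((!v) ==> (r <==> p))) && open))))))) && ((!(p ==> v)) ==> (((!p) ==> (((p ==> open) ==> (!p)) && ((!(p ==> open)) ==> (!p)))) && (p ==> (((p ==> open) ==> (!p)) && ((!(p ==> open)) ==> (!p))))))
Answer: WP = ((p ==> v) ==> ((v ==> (((p ==> open) ==> (!p)) && ((!(p ==> open)) ==> (!p)))) && ((!v) ==> (((((!((!v) ==> (r <==> p))) && open) ==> open) ==> (!((!((!v) ==> (r <==> p))) && open))) && ((!(((!((!v) ==> (r <==> p))) && open) ==> open)) ==> (!((!((!v) ==> (r <==> p))) && open))))))) && ((!(p ==> v)) ==> (((!p) ==> (((p ==> open) ==> (!p)) && ((!(p ==> open)) ==> (!p)))) && (p ==> (((p ==> open) ==> (!p)) && ((!(p ==> open)) ==> (!p))))))


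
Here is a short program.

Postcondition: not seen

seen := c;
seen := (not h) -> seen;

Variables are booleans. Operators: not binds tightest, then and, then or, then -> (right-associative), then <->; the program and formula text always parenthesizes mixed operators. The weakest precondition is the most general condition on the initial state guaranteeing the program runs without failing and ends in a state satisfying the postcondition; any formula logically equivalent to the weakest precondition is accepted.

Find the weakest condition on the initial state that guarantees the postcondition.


Working backward. After the program, not seen must hold.
Before seen := (not h) -> seen: not ((not h) -> seen)
Before seen := c: not ((not h) -> c)
Answer: WP = not ((not h) -> c)


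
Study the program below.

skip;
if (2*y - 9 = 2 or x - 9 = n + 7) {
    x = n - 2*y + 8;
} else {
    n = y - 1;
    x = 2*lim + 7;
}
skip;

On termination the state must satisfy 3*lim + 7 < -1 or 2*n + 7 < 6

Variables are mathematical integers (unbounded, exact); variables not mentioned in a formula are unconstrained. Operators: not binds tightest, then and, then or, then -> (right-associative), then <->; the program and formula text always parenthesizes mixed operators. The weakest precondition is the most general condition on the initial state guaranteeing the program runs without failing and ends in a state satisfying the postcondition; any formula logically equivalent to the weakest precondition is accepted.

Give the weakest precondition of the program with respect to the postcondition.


Working backward. After the program, the postcondition 3*lim + 7 < -1 or 2*n + 7 < 6 must hold; in canonical form it is 3*lim < -8 or 2*n < -1.
Before skip: 3*lim < -8 or 2*n < -1
Then branch requires 3*lim < -8 or 2*n < -1; else branch requires 3*lim < -8 or 2*y < 1.
Before the if: ((2*y = 11 or x = n + 16) -> (3*lim < -8 or 2*n < -1)) and ((not (2*y = 11 or x = n + 16)) -> (3*lim < -8 or 2*y < 1))
Before skip: ((2*y = 11 or x = n + 16) -> (3*lim < -8 or 2*n < -1)) and ((not (2*y = 11 or x = n + 16)) -> (3*lim < -8 or 2*y < 1))
Answer: WP = ((2*y = 11 or x = n + 16) -> (3*lim < -8 or 2*n < -1)) and ((not (2*y = 11 or x = n + 16)) -> (3*lim < -8 or 2*y < 1))


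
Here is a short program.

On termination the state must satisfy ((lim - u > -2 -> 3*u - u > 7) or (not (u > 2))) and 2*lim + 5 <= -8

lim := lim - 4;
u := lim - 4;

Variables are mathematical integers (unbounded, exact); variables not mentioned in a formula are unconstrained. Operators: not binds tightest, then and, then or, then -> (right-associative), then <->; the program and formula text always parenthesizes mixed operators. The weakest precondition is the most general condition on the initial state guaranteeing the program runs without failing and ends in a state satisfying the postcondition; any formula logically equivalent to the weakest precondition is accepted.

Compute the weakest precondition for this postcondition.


Working backward. After the program, the postcondition ((lim - u > -2 -> 3*u - u > 7) or (not (u > 2))) and 2*lim + 5 <= -8 must hold; in canonical form it is ((lim > u - 2 -> 2*u > 7) or (not (u > 2))) and 2*lim <= -13.
Before u := lim - 4: (2*lim > 15 or (not (lim > 6))) and 2*lim <= -13
Before lim := lim - 4: (2*lim > 23 or (not (lim > 10))) and 2*lim <= -5
Answer: WP = (2*lim > 23 or (not (lim > 10))) and 2*lim <= -5


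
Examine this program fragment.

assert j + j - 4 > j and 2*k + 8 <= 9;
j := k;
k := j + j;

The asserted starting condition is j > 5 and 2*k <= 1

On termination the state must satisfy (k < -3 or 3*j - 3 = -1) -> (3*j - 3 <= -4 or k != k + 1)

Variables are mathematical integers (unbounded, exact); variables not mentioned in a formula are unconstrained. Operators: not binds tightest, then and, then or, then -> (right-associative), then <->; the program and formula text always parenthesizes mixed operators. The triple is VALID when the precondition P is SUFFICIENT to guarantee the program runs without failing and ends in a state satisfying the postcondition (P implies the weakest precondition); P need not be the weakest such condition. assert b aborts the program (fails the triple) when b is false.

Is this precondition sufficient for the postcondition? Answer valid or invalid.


Working backward. After the program, the postcondition (k < -3 or 3*j - 3 = -1) -> (3*j - 3 <= -4 or k != k + 1) must hold; in canonical form it is true.
Before k := j + j: true
Before j := k: true
Before assert j + j - 4 > j and 2*k + 8 <= 9: j > 4 and 2*k <= 1
The weakest precondition is j > 4 and 2*k <= 1.
Check whether j > 5 and 2*k <= 1 implies it.
Every state satisfying the precondition satisfies the weakest precondition: the implication holds.
Answer: valid


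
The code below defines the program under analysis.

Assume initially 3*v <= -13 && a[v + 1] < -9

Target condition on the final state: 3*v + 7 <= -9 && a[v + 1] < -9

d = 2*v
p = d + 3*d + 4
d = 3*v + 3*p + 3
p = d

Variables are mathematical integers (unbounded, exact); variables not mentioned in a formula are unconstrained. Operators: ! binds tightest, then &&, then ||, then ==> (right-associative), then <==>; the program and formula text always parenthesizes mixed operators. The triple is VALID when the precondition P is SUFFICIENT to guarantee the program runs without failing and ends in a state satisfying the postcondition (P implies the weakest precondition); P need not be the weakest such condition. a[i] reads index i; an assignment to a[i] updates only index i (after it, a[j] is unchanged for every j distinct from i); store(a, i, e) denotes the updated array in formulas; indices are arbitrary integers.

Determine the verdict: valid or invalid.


Working backward. After the program, the postcondition 3*v + 7 <= -9 && a[v + 1] < -9 must hold; in canonical form it is 3*v <= -16 && a[v + 1] < -9.
Before p := d: 3*v <= -16 && a[v + 1] < -9
Before d := 3*v + 3*p + 3: 3*v <= -16 && a[v + 1] < -9
Before p := d + 3*d + 4: 3*v <= -16 && a[v + 1] < -9
Before d := 2*v: 3*v <= -16 && a[v + 1] < -9
The weakest precondition is 3*v <= -16 && a[v + 1] < -9.
Check whether 3*v <= -13 && a[v + 1] < -9 implies it.
Countermodel: at the initial state a = {[-4] = -10, elsewhere -10}, v = -5, the precondition holds but the weakest precondition fails.
Answer: invalid
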